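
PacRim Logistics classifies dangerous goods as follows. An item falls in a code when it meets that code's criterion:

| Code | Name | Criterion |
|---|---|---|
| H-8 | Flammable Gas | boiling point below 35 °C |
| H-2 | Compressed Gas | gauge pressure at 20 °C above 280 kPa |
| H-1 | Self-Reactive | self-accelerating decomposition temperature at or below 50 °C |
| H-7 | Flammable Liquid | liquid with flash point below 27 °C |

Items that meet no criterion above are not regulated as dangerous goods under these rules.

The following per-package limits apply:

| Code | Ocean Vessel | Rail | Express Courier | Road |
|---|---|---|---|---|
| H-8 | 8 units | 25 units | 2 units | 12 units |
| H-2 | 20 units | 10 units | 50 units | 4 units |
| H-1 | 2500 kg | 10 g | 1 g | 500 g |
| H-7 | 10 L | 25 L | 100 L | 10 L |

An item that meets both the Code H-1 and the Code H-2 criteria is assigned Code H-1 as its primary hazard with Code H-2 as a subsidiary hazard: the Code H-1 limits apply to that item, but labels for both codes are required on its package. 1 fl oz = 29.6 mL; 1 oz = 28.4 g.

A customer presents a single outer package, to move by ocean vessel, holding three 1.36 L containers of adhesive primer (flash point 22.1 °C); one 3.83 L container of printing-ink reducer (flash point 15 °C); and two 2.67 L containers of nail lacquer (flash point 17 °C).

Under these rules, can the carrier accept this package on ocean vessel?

The adhesive primer has flash point 22.1 °C, which is < 27 °C, so it is Code H-7 (Flammable Liquid).
Flash point 15 °C meets the Code H-7 criterion (Flammable Liquid), so the printing-ink reducer is Code H-7.
The nail lacquer has flash point 17 °C, which is < 27 °C, so it is Code H-7 (Flammable Liquid).
Total Code H-7: (three 1.36 L containers = 4.08 L) + 3.83 L + (two 2.67 L containers = 5.34 L) = 13.25 L.
13.25 L exceeds the ocean vessel limit of 10 L for Code H-7.

No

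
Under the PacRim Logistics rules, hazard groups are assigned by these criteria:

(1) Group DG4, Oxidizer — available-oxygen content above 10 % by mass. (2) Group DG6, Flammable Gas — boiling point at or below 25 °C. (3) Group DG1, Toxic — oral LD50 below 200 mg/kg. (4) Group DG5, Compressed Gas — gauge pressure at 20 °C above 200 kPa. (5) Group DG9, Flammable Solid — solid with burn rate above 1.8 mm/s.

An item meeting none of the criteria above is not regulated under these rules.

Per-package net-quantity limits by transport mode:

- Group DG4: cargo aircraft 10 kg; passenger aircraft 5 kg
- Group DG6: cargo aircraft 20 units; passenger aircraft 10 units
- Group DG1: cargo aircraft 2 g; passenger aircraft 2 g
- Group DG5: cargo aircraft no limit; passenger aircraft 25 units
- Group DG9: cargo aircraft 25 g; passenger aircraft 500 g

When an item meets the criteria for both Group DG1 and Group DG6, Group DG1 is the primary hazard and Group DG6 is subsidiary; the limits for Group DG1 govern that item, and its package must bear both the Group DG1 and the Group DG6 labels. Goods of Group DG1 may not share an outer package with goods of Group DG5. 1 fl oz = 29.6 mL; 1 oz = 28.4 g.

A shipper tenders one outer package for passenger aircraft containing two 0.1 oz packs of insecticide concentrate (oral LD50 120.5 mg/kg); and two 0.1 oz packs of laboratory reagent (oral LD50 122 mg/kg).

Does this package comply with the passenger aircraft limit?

Oral LD50 120.5 mg/kg meets the Group DG1 criterion (Toxic), so the insecticide concentrate is Group DG1.
The laboratory reagent has oral LD50 122 mg/kg, which is < 200 mg/kg, so it is Group DG1 (Toxic).
Group DG1 net quantity: (two 0.1 oz packs = 5.68 g) + (two 0.1 oz packs = 5.68 g) = 11.36 g.
11.36 g > 2 g (passenger aircraft limit, Group DG1) — over the limit.

No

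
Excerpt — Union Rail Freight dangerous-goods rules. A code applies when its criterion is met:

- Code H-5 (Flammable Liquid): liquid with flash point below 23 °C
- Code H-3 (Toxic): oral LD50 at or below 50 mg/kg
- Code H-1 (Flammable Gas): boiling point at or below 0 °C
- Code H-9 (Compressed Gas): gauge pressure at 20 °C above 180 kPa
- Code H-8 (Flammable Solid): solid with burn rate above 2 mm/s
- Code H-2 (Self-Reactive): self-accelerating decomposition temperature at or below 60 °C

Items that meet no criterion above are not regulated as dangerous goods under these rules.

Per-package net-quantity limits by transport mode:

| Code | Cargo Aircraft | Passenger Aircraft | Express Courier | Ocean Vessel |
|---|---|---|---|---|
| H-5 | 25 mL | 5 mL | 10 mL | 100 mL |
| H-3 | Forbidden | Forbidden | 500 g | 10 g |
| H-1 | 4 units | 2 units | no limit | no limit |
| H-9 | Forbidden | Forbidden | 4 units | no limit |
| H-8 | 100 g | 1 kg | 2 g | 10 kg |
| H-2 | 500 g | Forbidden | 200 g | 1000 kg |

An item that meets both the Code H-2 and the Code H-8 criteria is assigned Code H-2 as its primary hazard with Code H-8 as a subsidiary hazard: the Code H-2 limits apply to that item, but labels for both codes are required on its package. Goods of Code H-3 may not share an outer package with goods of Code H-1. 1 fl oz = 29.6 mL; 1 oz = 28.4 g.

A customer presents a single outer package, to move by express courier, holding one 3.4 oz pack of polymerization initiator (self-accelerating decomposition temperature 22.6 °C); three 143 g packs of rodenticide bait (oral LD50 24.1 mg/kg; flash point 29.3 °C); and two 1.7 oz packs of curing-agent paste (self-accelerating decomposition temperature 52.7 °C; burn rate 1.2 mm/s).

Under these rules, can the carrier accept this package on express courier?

With self-accelerating decomposition temperature 22.6 °C (≤ 60 °C), the polymerization initiator falls in Code H-2.
Oral LD50 24.1 mg/kg meets the Code H-3 criterion (Toxic), so the rodenticide bait is Code H-3.
Self-accelerating decomposition temperature 52.7 °C meets the Code H-2 criterion (Self-Reactive), so the curing-agent paste is Code H-2.
Total Code H-2: (one 3.4 oz pack = 96.56 g) + (two 1.7 oz packs = 96.56 g) = 193.12 g.
193.12 g is within the express courier limit of 200 g for Code H-2.
Code H-3 quantity: three 143 g packs = 429 g.
429 g is within the express courier limit of 500 g for Code H-3.
The segregation rule (Code H-3 with Code H-1) does not apply to Code H-2 with Code H-3.
Every hazard code is within its express courier limit and no segregation rule is violated.

Yes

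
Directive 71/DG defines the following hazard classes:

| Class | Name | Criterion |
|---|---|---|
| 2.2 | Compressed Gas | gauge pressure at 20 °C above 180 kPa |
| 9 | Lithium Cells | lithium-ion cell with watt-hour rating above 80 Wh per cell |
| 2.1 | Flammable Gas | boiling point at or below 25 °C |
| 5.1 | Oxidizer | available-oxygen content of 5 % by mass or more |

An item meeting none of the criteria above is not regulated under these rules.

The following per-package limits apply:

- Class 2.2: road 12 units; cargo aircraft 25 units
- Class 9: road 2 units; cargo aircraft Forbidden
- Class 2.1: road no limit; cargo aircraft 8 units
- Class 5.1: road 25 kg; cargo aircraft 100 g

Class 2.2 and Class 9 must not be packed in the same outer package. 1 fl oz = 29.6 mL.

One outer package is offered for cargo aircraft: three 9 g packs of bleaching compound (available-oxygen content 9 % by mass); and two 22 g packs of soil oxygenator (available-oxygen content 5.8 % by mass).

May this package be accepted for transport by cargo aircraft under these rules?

The bleaching compound has available-oxygen content 9 % by mass, which is ≥ 5 % by mass, so it is Class 5.1 (Oxidizer).
With available-oxygen content 5.8 % by mass (≥ 5 % by mass), the soil oxygenator falls in Class 5.1.
Class 5.1 net quantity: (three 9 g packs = 27 g) + (two 22 g packs = 44 g) = 71 g.
71 g ≤ 100 g (cargo aircraft limit, Class 5.1) — within limit.

Yes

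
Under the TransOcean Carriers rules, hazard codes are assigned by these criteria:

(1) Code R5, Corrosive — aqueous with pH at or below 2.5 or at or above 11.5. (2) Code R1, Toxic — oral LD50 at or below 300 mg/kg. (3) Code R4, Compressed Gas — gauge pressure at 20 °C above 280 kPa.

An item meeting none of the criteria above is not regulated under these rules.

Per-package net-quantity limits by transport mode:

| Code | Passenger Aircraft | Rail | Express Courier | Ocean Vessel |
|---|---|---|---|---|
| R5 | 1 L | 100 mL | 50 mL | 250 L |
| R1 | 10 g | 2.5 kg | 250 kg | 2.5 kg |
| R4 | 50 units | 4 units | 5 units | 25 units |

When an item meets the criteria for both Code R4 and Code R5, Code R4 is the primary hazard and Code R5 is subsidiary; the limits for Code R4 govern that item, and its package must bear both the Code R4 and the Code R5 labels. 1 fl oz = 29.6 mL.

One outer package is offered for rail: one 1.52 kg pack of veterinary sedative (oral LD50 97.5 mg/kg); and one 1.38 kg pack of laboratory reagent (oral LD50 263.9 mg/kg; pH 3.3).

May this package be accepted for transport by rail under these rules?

No

Veterinary sedative: oral LD50 97.5 mg/kg ≤ 300 mg/kg → Code R1 (Toxic).
Laboratory reagent: oral LD50 263.9 mg/kg ≤ 300 mg/kg → Code R1 (Toxic).
Total Code R1: 1.52 kg + 1.38 kg = 2.9 kg.
That exceeds the Code R1 rail limit of 2.5 kg.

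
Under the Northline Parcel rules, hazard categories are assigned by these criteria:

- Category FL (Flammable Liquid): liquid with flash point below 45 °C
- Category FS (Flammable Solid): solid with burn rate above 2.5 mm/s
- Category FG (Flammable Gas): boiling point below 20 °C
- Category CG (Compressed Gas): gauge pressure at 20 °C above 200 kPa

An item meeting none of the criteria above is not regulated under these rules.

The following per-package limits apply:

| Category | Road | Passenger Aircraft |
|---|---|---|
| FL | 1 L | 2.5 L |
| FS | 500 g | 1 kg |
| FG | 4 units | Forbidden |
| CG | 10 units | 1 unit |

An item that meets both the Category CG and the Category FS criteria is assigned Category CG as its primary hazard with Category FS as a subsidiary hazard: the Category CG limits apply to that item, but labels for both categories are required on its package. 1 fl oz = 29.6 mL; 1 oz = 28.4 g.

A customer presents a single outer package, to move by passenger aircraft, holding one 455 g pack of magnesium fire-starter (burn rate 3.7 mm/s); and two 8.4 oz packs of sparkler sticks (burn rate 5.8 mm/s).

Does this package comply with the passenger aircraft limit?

Burn rate 3.7 mm/s meets the Category FS criterion (Flammable Solid), so the magnesium fire-starter is Category FS.
The sparkler sticks have burn rate 5.8 mm/s, which is > 2.5 mm/s, so they are Category FS (Flammable Solid).
Total Category FS: 455 g + (two 8.4 oz packs = 477.12 g) = 932.12 g.
932.12 g ≤ 1 kg (passenger aircraft limit, Category FS) — within limit.

Yes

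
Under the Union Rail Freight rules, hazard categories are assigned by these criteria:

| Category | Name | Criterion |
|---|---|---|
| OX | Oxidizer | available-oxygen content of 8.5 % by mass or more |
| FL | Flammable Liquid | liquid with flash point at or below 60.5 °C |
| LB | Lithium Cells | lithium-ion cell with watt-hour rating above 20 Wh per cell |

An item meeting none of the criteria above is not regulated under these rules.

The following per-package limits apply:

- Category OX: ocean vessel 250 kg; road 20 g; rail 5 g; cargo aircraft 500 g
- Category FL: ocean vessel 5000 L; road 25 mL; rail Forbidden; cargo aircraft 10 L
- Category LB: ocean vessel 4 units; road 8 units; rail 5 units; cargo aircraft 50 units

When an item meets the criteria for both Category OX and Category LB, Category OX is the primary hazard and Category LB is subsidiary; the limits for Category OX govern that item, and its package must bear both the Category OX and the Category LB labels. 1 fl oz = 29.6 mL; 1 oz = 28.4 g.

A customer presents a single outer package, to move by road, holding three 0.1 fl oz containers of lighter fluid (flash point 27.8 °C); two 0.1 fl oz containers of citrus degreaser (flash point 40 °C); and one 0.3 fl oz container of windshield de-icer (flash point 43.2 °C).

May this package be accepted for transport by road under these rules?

With flash point 27.8 °C (≤ 60.5 °C), the lighter fluid falls in Category FL.
Flash point 40 °C meets the Category FL criterion (Flammable Liquid), so the citrus degreaser is Category FL.
The windshield de-icer has flash point 43.2 °C, which is ≤ 60.5 °C, so it is Category FL (Flammable Liquid).
Total Category FL: (three 0.1 fl oz containers = 8.88 mL) + (two 0.1 fl oz containers = 5.92 mL) + (one 0.3 fl oz container = 8.88 mL) = 23.68 mL.
23.68 mL is within the road limit of 25 mL for Category FL.

Yes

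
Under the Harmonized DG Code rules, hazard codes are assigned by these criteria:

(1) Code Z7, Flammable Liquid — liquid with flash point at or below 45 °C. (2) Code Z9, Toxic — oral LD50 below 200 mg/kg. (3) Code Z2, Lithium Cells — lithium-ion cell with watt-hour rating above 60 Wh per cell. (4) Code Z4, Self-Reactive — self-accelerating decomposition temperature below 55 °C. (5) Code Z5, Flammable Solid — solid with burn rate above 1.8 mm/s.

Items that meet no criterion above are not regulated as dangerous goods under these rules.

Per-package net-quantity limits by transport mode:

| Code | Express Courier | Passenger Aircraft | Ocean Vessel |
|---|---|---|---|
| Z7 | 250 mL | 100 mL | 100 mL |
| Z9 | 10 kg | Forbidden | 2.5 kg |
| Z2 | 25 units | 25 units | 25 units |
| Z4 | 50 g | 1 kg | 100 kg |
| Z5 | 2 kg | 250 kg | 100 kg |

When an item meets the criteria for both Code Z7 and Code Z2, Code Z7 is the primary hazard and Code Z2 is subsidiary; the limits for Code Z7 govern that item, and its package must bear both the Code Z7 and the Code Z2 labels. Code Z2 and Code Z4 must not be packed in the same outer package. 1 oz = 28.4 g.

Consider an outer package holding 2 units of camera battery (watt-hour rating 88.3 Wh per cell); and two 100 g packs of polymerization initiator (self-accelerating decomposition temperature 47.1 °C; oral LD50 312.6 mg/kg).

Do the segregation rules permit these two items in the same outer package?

No

With watt-hour rating 88.3 Wh per cell (> 60 Wh per cell), the camera battery falls in Code Z2.
Self-accelerating decomposition temperature 47.1 °C meets the Code Z4 criterion (Self-Reactive), so the polymerization initiator is Code Z4.
Code Z2 and Code Z4 may not share an outer package.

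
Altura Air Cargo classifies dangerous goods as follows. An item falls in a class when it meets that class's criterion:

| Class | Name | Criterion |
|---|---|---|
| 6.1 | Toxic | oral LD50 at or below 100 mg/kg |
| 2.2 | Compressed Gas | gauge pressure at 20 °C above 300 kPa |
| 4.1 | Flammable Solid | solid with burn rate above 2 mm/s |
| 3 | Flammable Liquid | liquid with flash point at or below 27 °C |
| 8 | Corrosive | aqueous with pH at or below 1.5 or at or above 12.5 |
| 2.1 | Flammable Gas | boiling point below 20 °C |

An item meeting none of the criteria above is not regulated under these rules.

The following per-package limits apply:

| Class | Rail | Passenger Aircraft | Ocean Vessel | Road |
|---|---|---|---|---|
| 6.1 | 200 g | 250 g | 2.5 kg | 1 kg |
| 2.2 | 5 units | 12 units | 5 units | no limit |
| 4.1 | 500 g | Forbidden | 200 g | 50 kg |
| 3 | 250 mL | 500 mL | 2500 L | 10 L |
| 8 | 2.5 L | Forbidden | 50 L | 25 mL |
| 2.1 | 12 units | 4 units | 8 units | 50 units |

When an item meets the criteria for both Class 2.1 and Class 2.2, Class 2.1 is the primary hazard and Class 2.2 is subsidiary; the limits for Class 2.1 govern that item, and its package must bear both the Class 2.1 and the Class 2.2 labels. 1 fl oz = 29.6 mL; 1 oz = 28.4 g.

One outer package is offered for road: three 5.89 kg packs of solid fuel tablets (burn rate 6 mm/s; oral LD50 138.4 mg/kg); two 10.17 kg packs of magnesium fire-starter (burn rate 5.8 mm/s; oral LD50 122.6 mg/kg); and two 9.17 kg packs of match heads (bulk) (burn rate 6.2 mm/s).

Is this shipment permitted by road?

Solid fuel tablets: burn rate 6 mm/s > 2 mm/s → Class 4.1 (Flammable Solid).
The magnesium fire-starter has burn rate 5.8 mm/s, which is > 2 mm/s, so it is Class 4.1 (Flammable Solid).
With burn rate 6.2 mm/s (> 2 mm/s), the match heads (bulk) fall in Class 4.1.
Class 4.1 net quantity: (three 5.89 kg packs = 17.67 kg) + (two 10.17 kg packs = 20.34 kg) + (two 9.17 kg packs = 18.34 kg) = 56.35 kg.
56.35 kg > 50 kg (road limit, Class 4.1) — over the limit.

No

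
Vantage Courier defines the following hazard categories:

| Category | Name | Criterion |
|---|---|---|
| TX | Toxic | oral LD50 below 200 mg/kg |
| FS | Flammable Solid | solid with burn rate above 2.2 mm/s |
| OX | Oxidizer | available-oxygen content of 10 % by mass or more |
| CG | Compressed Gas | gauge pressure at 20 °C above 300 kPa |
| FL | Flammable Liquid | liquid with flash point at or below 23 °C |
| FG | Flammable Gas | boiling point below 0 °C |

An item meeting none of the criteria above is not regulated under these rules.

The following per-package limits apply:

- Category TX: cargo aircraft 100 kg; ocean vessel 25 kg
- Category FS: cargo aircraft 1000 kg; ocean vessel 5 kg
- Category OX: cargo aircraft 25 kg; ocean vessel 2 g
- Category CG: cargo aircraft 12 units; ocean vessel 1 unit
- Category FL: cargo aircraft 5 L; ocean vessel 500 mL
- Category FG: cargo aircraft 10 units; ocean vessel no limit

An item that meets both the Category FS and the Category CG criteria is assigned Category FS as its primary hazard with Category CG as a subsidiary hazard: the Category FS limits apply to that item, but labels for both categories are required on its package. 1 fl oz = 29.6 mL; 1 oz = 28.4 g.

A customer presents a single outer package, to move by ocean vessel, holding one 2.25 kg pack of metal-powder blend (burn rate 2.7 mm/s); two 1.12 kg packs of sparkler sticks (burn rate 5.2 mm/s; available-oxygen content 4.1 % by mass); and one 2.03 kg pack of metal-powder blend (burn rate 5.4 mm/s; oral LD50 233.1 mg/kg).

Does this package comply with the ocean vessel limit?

The metal-powder blend has burn rate 2.7 mm/s, which is > 2.2 mm/s, so it is Category FS (Flammable Solid).
Burn rate 5.2 mm/s meets the Category FS criterion (Flammable Solid), so the sparkler sticks are Category FS.
Metal-powder blend: burn rate 5.4 mm/s > 2.2 mm/s → Category FS (Flammable Solid).
Category FS net quantity: 2.25 kg + (two 1.12 kg packs = 2.24 kg) + 2.03 kg = 6.52 kg.
6.52 kg > 5 kg (ocean vessel limit, Category FS) — over the limit.

No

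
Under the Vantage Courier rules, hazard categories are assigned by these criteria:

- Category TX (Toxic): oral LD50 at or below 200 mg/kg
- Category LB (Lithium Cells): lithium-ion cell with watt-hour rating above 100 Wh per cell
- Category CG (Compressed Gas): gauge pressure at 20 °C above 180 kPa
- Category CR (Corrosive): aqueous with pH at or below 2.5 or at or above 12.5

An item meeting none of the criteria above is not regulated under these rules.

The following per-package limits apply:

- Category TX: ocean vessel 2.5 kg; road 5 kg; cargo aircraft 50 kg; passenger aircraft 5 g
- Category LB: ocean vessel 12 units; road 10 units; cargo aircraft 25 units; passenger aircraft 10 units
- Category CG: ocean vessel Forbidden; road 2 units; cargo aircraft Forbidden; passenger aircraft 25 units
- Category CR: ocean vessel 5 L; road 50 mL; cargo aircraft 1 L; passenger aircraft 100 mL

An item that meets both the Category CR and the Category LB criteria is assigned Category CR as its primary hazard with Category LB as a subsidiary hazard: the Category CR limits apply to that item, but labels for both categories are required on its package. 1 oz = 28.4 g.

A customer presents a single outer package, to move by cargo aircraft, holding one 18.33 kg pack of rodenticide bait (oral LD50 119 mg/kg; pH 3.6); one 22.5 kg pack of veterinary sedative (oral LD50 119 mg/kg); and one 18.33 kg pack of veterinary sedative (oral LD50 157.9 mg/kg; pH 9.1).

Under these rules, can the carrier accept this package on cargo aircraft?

The rodenticide bait has oral LD50 119 mg/kg, which is ≤ 200 mg/kg, so it is Category TX (Toxic).
With oral LD50 119 mg/kg (≤ 200 mg/kg), the veterinary sedative falls in Category TX.
The veterinary sedative has oral LD50 157.9 mg/kg, which is ≤ 200 mg/kg, so it is Category TX (Toxic).
Total Category TX: 18.33 kg + 22.5 kg + 18.33 kg = 59.16 kg.
That exceeds the Category TX cargo aircraft limit of 50 kg.

No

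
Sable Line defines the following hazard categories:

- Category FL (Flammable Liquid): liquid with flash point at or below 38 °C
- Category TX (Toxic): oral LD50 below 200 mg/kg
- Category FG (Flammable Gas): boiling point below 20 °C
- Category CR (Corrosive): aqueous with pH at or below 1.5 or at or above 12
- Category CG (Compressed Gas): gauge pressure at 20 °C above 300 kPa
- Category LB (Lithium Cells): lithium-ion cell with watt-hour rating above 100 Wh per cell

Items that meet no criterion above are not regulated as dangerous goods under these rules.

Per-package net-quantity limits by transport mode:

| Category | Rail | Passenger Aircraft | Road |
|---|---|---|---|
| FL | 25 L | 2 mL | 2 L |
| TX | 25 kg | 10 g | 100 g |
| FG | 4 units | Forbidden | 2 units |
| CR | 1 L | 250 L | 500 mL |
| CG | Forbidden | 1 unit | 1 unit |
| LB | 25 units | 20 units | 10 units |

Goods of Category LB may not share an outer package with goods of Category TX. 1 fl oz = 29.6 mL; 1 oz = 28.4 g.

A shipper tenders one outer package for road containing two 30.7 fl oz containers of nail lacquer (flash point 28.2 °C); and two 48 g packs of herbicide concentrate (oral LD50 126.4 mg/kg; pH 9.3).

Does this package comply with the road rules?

Flash point 28.2 °C meets the Category FL criterion (Flammable Liquid), so the nail lacquer is Category FL.
Herbicide concentrate: oral LD50 126.4 mg/kg < 200 mg/kg → Category TX (Toxic).
Category FL quantity: two 30.7 fl oz containers = 1817.44 mL.
1817.44 mL is within the road limit of 2 L for Category FL.
Category TX quantity: two 48 g packs = 96 g.
96 g ≤ 100 g (road limit, Category TX) — within limit.
The segregation rule (Category LB with Category TX) does not apply to Category FL with Category TX.
Every hazard category is within its road limit and no segregation rule is violated.

Yes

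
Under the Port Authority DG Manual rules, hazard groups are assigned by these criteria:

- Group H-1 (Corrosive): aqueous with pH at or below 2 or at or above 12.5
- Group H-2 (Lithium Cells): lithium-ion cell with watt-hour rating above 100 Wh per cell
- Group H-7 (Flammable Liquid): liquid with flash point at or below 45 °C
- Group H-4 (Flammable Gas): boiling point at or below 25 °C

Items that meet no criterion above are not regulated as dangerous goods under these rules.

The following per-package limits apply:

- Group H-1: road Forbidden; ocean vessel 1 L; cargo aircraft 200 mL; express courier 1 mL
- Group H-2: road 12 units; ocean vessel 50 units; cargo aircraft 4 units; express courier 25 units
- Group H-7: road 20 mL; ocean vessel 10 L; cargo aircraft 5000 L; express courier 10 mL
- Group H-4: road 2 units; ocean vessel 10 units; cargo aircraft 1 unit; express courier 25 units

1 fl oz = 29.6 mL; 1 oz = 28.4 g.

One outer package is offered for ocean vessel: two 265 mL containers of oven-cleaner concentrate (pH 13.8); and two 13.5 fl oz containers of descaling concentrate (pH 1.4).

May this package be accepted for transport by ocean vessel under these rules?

No

The oven-cleaner concentrate has pH 13.8, which is ≥ 12.5, so it is Group H-1 (Corrosive).
Descaling concentrate: pH 1.4 ≤ 2 → Group H-1 (Corrosive).
Total Group H-1: (two 265 mL containers = 530 mL) + (two 13.5 fl oz containers = 799.2 mL) = 1329.2 mL.
1329.2 mL > 1 L (ocean vessel limit, Group H-1) — over the limit.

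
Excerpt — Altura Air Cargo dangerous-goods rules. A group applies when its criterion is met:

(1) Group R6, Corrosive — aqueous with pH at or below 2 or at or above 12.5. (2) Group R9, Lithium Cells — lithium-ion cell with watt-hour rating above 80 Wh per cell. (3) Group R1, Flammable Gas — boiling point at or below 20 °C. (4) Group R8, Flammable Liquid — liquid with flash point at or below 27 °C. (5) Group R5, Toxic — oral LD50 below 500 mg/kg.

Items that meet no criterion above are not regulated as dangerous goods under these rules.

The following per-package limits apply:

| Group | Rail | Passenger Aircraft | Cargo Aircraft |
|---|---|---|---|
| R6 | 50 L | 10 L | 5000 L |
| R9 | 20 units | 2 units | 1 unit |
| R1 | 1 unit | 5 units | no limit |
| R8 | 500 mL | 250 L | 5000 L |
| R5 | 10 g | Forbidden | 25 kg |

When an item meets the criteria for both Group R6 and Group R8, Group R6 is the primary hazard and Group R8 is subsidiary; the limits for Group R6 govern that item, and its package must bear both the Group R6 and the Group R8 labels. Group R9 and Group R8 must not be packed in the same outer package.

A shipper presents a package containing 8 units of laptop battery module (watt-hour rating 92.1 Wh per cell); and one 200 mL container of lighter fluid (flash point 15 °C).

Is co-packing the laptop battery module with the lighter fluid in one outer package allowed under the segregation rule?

The laptop battery module has watt-hour rating 92.1 Wh per cell, which is > 80 Wh per cell, so it is Group R9 (Lithium Cells).
With flash point 15 °C (≤ 27 °C), the lighter fluid falls in Group R8.
Group R9 and Group R8 may not share an outer package.

No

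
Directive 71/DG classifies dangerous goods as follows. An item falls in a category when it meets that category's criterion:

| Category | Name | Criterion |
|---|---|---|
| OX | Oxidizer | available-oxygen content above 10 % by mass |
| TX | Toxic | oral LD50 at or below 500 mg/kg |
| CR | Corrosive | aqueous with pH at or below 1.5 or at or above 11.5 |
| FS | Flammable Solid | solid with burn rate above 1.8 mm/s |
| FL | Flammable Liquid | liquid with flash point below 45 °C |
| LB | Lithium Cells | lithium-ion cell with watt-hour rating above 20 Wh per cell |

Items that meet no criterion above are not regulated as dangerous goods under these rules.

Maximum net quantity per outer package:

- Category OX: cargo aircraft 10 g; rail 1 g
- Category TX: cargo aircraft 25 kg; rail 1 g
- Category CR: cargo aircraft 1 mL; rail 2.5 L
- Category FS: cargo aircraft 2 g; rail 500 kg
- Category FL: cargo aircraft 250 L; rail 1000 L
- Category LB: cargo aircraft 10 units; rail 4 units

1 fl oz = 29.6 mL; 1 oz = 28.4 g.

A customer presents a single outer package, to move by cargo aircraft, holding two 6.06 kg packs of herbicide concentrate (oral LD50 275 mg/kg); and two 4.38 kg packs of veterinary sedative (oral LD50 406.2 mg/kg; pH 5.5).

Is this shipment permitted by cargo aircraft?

Herbicide concentrate: oral LD50 275 mg/kg ≤ 500 mg/kg → Category TX (Toxic).
Oral LD50 406.2 mg/kg meets the Category TX criterion (Toxic), so the veterinary sedative is Category TX.
Category TX net quantity: (two 6.06 kg packs = 12.12 kg) + (two 4.38 kg packs = 8.76 kg) = 20.88 kg.
20.88 kg ≤ 25 kg (cargo aircraft limit, Category TX) — within limit.

Yes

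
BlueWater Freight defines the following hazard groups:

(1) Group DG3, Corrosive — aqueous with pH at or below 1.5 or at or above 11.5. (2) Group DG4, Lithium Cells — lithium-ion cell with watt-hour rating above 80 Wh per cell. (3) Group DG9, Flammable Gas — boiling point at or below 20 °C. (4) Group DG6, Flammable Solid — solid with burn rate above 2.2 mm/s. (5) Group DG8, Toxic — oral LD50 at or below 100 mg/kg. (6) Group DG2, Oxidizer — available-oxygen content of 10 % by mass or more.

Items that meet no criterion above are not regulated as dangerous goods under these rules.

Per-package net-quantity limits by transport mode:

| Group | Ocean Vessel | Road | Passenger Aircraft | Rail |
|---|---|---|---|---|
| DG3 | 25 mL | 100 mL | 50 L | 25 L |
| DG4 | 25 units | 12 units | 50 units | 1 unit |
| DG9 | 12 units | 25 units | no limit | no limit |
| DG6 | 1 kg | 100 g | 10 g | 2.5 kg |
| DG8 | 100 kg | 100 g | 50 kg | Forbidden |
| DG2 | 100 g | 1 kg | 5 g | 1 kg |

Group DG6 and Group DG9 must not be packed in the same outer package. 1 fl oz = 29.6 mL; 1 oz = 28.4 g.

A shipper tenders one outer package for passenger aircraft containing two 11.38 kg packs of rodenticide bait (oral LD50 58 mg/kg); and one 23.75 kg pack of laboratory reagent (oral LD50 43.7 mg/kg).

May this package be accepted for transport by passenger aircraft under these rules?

Yes

The rodenticide bait has oral LD50 58 mg/kg, which is ≤ 100 mg/kg, so it is Group DG8 (Toxic).
Laboratory reagent: oral LD50 43.7 mg/kg ≤ 100 mg/kg → Group DG8 (Toxic).
Total Group DG8: (two 11.38 kg packs = 22.76 kg) + 23.75 kg = 46.51 kg.
46.51 kg is within the passenger aircraft limit of 50 kg for Group DG8.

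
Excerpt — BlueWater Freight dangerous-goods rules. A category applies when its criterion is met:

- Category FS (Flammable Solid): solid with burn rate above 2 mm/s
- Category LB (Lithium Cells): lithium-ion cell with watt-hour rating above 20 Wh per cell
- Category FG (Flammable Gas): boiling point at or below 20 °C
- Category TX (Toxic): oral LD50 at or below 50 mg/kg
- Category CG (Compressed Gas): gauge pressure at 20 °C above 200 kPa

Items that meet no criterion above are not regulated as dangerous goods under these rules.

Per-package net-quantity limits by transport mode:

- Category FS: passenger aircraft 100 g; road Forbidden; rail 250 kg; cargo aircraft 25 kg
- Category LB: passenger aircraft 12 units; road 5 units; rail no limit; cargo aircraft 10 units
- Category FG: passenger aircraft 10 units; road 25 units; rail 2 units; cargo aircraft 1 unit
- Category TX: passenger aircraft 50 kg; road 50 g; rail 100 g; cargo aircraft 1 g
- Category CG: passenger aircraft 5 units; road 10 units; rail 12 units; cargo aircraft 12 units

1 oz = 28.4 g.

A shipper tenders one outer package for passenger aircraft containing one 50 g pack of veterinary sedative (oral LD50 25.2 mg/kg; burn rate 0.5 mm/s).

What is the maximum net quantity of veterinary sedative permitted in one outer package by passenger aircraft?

The veterinary sedative has oral LD50 25.2 mg/kg, which is ≤ 50 mg/kg, so it is Category TX (Toxic).
The passenger aircraft limit for Category TX is 50 kg.

50 kg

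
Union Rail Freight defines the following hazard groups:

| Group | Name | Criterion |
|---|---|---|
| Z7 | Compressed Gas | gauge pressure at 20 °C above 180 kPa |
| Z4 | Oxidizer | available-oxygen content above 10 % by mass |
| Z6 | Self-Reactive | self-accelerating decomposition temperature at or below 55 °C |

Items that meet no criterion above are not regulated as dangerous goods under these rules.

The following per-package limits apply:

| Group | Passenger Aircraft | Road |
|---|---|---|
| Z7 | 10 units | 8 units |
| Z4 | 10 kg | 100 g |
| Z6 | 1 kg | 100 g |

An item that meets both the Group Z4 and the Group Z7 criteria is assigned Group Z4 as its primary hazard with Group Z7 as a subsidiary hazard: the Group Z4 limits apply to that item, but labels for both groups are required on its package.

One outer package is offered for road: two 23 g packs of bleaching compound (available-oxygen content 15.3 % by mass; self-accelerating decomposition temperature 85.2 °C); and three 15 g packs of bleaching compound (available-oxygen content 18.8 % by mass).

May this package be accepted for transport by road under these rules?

Bleaching compound: available-oxygen content 15.3 % by mass > 10 % by mass → Group Z4 (Oxidizer).
Bleaching compound: available-oxygen content 18.8 % by mass > 10 % by mass → Group Z4 (Oxidizer).
Total Group Z4: (two 23 g packs = 46 g) + (three 15 g packs = 45 g) = 91 g.
91 g ≤ 100 g (road limit, Group Z4) — within limit.

Yes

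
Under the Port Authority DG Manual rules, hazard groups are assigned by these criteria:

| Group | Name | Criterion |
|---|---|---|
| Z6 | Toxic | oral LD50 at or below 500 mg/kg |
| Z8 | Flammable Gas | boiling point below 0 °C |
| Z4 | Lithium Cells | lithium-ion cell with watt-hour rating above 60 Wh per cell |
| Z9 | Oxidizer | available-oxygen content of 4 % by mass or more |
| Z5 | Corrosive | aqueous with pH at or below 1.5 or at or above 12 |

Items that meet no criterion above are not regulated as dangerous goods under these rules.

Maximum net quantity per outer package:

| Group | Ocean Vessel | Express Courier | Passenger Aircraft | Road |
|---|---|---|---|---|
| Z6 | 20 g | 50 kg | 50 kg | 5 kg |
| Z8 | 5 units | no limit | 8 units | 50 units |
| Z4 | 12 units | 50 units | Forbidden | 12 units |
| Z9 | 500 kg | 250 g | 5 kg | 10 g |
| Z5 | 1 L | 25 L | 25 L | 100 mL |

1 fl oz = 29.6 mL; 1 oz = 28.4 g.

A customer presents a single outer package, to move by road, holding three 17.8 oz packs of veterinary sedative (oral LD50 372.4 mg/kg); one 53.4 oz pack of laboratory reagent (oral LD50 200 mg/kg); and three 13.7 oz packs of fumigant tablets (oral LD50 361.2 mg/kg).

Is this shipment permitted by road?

Veterinary sedative: oral LD50 372.4 mg/kg ≤ 500 mg/kg → Group Z6 (Toxic).
Oral LD50 200 mg/kg meets the Group Z6 criterion (Toxic), so the laboratory reagent is Group Z6.
With oral LD50 361.2 mg/kg (≤ 500 mg/kg), the fumigant tablets fall in Group Z6.
Total Group Z6: (three 17.8 oz packs = 1516.56 g) + (one 53.4 oz pack = 1516.56 g) + (three 13.7 oz packs = 1167.24 g) = 4200.36 g.
4200.36 g ≤ 5 kg (road limit, Group Z6) — within limit.

Yes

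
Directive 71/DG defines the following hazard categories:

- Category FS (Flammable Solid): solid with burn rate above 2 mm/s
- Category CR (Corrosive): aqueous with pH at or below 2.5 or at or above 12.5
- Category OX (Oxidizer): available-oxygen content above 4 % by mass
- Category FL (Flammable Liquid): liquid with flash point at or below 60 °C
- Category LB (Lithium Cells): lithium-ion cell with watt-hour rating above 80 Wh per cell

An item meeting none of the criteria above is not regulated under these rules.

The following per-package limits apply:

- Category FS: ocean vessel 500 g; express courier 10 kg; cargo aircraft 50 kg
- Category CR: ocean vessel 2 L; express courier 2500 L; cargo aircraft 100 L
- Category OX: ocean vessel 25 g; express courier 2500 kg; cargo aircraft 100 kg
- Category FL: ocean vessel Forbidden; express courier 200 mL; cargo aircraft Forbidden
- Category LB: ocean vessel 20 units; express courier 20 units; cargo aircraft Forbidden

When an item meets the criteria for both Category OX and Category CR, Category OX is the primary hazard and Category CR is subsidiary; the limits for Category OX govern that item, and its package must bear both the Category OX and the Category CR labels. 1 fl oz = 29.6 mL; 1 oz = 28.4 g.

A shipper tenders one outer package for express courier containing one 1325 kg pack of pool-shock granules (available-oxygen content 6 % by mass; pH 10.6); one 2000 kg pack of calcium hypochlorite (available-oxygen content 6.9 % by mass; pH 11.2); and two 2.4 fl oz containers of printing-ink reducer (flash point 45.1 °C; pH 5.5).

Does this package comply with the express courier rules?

The pool-shock granules have available-oxygen content 6 % by mass, which is > 4 % by mass, so they are Category OX (Oxidizer).
The calcium hypochlorite has available-oxygen content 6.9 % by mass, which is > 4 % by mass, so it is Category OX (Oxidizer).
Printing-ink reducer: flash point 45.1 °C ≤ 60 °C → Category FL (Flammable Liquid).
Total Category OX: 1325 kg + 2000 kg = 3325 kg.
3325 kg exceeds the express courier limit of 2500 kg for Category OX.
Category FL quantity: two 2.4 fl oz containers = 142.08 mL.
That is within the Category FL express courier limit of 200 mL.

No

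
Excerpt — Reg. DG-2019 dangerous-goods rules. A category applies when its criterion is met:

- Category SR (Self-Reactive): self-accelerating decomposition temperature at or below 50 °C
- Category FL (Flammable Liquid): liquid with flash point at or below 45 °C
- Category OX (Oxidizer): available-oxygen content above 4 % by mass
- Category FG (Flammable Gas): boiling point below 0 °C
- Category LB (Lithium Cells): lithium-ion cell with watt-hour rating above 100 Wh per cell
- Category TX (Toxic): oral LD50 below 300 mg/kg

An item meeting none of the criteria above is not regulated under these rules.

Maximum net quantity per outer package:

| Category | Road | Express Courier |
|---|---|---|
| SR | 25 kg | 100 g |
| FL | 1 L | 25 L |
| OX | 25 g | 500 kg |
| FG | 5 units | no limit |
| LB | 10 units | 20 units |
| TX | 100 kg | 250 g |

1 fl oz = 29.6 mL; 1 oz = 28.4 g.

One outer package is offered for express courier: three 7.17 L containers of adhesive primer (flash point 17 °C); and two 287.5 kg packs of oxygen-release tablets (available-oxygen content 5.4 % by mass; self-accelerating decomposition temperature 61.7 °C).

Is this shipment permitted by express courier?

No

With flash point 17 °C (≤ 45 °C), the adhesive primer falls in Category FL.
Available-oxygen content 5.4 % by mass meets the Category OX criterion (Oxidizer), so the oxygen-release tablets are Category OX.
Category FL quantity: three 7.17 L containers = 21.51 L.
21.51 L ≤ 25 L (express courier limit, Category FL) — within limit.
Category OX quantity: two 287.5 kg packs = 575 kg.
575 kg > 500 kg (express courier limit, Category OX) — over the limit.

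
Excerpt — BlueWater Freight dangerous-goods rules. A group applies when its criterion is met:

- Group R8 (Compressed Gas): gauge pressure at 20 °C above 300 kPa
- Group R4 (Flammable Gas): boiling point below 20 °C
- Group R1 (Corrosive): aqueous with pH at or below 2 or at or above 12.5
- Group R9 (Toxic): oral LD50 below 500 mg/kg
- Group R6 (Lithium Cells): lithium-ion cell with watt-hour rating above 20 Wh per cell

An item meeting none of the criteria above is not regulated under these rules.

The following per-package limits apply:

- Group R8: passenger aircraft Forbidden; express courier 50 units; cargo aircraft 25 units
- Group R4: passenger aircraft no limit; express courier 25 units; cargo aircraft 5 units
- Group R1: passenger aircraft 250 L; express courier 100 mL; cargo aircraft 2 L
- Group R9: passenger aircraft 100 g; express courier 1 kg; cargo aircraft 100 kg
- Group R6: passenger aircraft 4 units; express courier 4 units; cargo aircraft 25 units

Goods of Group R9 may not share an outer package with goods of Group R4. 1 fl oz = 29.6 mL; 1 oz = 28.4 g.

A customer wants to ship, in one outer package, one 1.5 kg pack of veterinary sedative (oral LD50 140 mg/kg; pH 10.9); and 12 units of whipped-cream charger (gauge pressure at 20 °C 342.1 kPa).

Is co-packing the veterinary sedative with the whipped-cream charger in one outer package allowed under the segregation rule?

Oral LD50 140 mg/kg meets the Group R9 criterion (Toxic), so the veterinary sedative is Group R9.
Gauge pressure at 20 °C 342.1 kPa meets the Group R8 criterion (Compressed Gas), so the whipped-cream charger is Group R8.
No segregation rule bars Group R9 with Group R8.

Yes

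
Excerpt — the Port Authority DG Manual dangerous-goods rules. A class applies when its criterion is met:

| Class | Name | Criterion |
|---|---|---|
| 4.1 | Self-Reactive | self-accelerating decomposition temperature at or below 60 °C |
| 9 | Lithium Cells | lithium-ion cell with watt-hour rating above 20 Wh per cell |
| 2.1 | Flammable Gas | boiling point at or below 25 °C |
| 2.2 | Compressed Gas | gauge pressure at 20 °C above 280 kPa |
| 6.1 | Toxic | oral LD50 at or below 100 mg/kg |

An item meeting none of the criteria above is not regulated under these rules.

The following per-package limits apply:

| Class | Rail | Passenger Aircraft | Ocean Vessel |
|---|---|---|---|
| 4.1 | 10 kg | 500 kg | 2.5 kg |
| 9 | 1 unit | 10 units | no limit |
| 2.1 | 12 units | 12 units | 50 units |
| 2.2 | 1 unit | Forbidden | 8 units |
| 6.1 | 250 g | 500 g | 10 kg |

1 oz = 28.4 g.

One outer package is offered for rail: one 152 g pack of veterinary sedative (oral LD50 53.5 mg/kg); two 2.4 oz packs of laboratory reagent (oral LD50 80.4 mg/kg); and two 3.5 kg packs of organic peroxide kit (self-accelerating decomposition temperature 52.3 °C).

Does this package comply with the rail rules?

Veterinary sedative: oral LD50 53.5 mg/kg ≤ 100 mg/kg → Class 6.1 (Toxic).
The laboratory reagent has oral LD50 80.4 mg/kg, which is ≤ 100 mg/kg, so it is Class 6.1 (Toxic).
Self-accelerating decomposition temperature 52.3 °C meets the Class 4.1 criterion (Self-Reactive), so the organic peroxide kit is Class 4.1.
Class 6.1 net quantity: 152 g + (two 2.4 oz packs = 136.32 g) = 288.32 g.
That exceeds the Class 6.1 rail limit of 250 g.
Class 4.1 quantity: two 3.5 kg packs = 7 kg.
That is within the Class 4.1 rail limit of 10 kg.

No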